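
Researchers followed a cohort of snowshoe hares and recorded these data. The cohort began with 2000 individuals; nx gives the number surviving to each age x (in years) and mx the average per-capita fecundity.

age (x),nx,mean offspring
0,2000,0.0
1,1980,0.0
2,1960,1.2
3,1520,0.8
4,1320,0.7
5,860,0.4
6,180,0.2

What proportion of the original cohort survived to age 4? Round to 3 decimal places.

0.660

l_4 = n_4/n_0 = 1320/2000 = 0.66 → 0.660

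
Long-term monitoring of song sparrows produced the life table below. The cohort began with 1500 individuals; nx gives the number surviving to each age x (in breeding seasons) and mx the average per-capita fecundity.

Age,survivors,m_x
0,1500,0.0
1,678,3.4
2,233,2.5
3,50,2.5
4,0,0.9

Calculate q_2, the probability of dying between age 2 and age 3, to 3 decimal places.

lx = nx/n0 = nx/1500: 1, 0.452, 0.15533…, 0.03333…, 0
q_2 = (l_2 − l_3) / l_2 = (0.155333… − 0.033333…) / 0.155333…
     = 0.122… / 0.155333… = 0.785408… → 0.785

0.785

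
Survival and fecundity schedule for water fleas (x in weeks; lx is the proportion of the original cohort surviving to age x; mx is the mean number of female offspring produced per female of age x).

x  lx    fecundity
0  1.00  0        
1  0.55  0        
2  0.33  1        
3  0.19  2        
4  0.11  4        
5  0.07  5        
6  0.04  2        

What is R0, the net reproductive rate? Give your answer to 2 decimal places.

lx·mx by age: 0, 0, 0.33, 0.38, 0.44, 0.35, 0.08
R0 = Σ lx·mx = 1.58 → 1.58

1.58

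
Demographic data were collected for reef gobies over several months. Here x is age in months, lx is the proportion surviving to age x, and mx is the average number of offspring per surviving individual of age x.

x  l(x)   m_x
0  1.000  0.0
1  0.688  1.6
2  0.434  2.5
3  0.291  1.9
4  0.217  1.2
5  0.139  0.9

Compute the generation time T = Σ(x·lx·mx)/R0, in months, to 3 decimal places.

2.111

lx·mx: 0, 1.1008, 1.085, 0.5529, 0.2604, 0.1251 → R0 = 3.1242
x·lx·mx: 0, 1.1008, 2.17, 1.6587, 1.0416, 0.6255 → Σ = 6.5966
T = 6.5966 / 3.1242 = 2.111453… → 2.111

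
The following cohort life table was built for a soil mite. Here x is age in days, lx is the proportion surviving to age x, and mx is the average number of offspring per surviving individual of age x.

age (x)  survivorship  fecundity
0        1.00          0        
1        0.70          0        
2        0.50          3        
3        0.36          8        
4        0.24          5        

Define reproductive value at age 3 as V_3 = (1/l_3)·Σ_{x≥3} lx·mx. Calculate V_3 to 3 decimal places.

11.333

lx·mx for x ≥ 3: 2.88, 1.2 → sum = 4.08
V_3 = 4.08 / l_3 = 4.08 / 0.36 = 11.333333… → 11.333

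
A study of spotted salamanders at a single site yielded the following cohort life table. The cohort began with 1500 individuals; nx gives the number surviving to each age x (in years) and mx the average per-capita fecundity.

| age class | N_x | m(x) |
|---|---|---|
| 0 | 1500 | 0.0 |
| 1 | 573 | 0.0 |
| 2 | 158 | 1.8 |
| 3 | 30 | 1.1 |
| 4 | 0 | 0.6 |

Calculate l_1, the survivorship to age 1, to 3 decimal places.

l_1 = n_1/n_0 = 573/1500 = 0.382 → 0.382

0.382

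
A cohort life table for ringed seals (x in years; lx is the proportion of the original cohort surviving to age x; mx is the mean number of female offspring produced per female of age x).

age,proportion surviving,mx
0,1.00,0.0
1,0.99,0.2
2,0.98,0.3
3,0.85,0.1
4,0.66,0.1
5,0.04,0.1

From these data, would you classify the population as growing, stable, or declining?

declining

R0 = Σ lx·mx = 0 + 0.198 + 0.294 + 0.085 + 0.066 + 0.004 = 0.647
R0 < 1, so the population is declining.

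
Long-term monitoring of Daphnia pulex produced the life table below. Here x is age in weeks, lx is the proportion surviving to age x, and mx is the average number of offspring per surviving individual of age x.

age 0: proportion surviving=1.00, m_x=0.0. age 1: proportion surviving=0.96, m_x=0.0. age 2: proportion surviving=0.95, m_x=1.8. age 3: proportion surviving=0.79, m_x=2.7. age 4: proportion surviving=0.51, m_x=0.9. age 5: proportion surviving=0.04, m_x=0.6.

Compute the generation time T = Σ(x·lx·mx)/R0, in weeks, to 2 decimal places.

2.72

lx·mx: 0, 0, 1.71, 2.133, 0.459, 0.024 → R0 = 4.326
x·lx·mx: 0, 0, 3.42, 6.399, 1.836, 0.12 → Σ = 11.775
T = 11.775 / 4.326 = 2.721914… → 2.72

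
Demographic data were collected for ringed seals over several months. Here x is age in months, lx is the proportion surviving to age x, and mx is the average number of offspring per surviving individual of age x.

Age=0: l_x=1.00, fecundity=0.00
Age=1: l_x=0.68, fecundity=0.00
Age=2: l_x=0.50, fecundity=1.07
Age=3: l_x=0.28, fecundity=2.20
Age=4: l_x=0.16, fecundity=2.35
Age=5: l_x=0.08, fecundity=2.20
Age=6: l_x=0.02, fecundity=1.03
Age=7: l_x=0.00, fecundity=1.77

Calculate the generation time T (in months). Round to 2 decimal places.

lx·mx: 0, 0, 0.535, 0.616, 0.376, 0.176, 0.0206, 0 → R0 = 1.7236
x·lx·mx: 0, 0, 1.07, 1.848, 1.504, 0.88, 0.1236, 0 → Σ = 5.4256
T = 5.4256 / 1.7236 = 3.14783… → 3.15

3.15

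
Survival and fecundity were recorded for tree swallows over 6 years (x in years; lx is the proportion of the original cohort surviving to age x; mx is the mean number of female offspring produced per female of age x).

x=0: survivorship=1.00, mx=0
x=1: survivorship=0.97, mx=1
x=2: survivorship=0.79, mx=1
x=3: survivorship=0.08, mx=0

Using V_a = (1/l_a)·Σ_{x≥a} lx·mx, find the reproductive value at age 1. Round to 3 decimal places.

lx·mx for x ≥ 1: 0.97, 0.79, 0 → sum = 1.76
V_1 = 1.76 / l_1 = 1.76 / 0.97 = 1.814433… → 1.814

1.814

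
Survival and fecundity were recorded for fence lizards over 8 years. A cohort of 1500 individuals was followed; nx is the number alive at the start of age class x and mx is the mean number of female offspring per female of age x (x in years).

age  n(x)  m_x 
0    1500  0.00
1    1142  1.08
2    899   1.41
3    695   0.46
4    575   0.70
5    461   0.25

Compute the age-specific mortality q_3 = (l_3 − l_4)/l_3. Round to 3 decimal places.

lx = nx/n0 = nx/1500: 1, 0.76133…, 0.59933…, 0.46333…, 0.38333…, 0.30733…
q_3 = (l_3 − l_4) / l_3 = (0.463333… − 0.383333…) / 0.463333…
     = 0.08… / 0.463333… = 0.172662… → 0.173

0.173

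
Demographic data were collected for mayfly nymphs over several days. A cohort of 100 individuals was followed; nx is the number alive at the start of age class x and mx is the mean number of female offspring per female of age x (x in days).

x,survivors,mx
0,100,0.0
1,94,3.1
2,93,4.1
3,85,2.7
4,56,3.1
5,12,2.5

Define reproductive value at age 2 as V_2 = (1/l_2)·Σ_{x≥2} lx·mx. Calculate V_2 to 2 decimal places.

8.76

lx = nx/n0 = nx/100: 1, 0.94, 0.93, 0.85, 0.56, 0.12
lx·mx for x ≥ 2: 3.813, 2.295, 1.736, 0.3 → sum = 8.144
V_2 = 8.144 / l_2 = 8.144 / 0.93 = 8.756989… → 8.76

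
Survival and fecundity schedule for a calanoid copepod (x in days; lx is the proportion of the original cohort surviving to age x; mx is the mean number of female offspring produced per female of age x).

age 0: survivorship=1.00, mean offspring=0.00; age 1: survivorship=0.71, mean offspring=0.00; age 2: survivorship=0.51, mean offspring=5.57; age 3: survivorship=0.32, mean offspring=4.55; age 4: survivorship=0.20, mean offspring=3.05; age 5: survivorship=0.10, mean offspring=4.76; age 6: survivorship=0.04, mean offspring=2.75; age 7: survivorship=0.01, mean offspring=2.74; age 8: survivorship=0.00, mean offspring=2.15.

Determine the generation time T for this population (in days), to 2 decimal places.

lx·mx: 0, 0, 2.8407, 1.456, 0.61, 0.476, 0.11, 0.0274, 0 → R0 = 5.5201
x·lx·mx: 0, 0, 5.6814, 4.368, 2.44, 2.38, 0.66, 0.1918, 0 → Σ = 15.7212
T = 15.7212 / 5.5201 = 2.847992… → 2.85

2.85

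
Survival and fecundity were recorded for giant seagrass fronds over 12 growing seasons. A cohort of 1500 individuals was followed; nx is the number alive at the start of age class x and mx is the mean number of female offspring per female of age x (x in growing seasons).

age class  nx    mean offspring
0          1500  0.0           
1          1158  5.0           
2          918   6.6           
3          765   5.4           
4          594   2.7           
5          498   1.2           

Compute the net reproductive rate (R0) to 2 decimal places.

lx = nx/n0 = nx/1500: 1, 0.772, 0.612, 0.51, 0.396, 0.332
lx·mx by age: 0, 3.86, 4.0392, 2.754, 1.0692, 0.3984
R0 = Σ lx·mx = 12.1208 → 12.12

12.12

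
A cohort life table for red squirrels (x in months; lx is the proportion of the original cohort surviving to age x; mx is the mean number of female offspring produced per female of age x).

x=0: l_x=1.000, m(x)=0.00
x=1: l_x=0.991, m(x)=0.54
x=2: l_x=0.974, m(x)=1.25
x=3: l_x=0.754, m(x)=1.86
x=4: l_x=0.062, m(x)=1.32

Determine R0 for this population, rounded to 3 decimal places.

3.237

lx·mx by age: 0, 0.53514, 1.2175, 1.40244, 0.08184
R0 = Σ lx·mx = 3.23692 → 3.237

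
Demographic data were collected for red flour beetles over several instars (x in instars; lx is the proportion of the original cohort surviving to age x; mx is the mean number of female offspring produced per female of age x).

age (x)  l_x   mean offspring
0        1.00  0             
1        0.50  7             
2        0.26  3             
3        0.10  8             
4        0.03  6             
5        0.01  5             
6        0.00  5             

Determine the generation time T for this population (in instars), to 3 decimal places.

lx·mx: 0, 3.5, 0.78, 0.8, 0.18, 0.05, 0 → R0 = 5.31
x·lx·mx: 0, 3.5, 1.56, 2.4, 0.72, 0.25, 0 → Σ = 8.43
T = 8.43 / 5.31 = 1.587571… → 1.588

1.588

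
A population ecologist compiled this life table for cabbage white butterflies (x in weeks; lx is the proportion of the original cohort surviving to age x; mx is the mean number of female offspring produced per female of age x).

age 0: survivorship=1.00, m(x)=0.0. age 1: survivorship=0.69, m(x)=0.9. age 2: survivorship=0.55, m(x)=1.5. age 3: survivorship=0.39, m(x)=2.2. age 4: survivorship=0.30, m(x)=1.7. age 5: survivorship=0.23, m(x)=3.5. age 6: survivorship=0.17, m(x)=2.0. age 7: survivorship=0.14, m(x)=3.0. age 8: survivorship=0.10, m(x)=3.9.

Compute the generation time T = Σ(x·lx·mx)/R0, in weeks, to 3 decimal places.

3.986

lx·mx: 0, 0.621, 0.825, 0.858, 0.51, 0.805, 0.34, 0.42, 0.39 → R0 = 4.769
x·lx·mx: 0, 0.621, 1.65, 2.574, 2.04, 4.025, 2.04, 2.94, 3.12 → Σ = 19.01
T = 19.01 / 4.769 = 3.986161… → 3.986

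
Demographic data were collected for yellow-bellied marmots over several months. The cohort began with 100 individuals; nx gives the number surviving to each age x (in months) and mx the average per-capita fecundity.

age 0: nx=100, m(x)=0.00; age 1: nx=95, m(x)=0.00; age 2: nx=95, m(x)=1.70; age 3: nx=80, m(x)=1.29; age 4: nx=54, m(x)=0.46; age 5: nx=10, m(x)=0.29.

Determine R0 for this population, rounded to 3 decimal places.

2.924

lx = nx/n0 = nx/100: 1, 0.95, 0.95, 0.8, 0.54, 0.1
lx·mx by age: 0, 0, 1.615, 1.032, 0.2484, 0.029
R0 = Σ lx·mx = 2.9244 → 2.924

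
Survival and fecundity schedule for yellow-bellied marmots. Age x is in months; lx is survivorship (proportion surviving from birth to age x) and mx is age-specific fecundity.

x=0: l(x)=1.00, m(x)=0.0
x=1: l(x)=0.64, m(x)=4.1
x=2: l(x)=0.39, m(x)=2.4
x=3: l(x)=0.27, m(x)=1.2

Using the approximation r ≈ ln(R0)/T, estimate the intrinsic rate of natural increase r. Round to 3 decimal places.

0.964

R0 = Σ lx·mx = 0 + 2.624 + 0.936 + 0.324 = 3.884
Σ x·lx·mx = 5.468; T = 5.468/3.884 = 1.40783…
r ≈ ln(R0)/T = ln(3.884)/1.40783… = 0.9638… → 0.964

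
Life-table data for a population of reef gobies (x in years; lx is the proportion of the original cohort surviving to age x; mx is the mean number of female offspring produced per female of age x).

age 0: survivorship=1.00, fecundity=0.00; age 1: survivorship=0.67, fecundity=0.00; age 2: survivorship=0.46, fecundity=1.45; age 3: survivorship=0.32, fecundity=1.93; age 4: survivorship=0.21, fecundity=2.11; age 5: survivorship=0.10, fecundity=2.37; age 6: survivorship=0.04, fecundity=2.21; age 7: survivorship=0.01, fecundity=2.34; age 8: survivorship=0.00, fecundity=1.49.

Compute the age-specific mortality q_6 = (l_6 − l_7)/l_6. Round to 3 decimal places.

0.750

q_6 = (l_6 − l_7) / l_6 = (0.04 − 0.01) / 0.04
     = 0.03 / 0.04 = 0.75 → 0.750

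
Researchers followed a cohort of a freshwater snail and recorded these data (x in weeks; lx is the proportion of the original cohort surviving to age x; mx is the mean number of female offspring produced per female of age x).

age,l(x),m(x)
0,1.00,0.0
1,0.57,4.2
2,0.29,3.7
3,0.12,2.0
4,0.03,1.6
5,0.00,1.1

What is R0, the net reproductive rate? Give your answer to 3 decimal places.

lx·mx by age: 0, 2.394, 1.073, 0.24, 0.048, 0
R0 = Σ lx·mx = 3.755 → 3.755

3.755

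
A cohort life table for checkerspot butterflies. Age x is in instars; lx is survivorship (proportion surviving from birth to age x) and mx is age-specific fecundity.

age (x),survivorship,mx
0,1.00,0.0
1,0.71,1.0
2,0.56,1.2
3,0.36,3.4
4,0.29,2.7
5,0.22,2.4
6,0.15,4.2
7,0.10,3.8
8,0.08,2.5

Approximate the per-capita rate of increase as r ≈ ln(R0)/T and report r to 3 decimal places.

R0 = Σ lx·mx = 0 + 0.71 + 0.672 + 1.224 + 0.783 + 0.528 + 0.63 + 0.38 + 0.2 = 5.127
Σ x·lx·mx = 19.538; T = 19.538/5.127 = 3.81081…
r ≈ ln(R0)/T = ln(5.127)/3.81081… = 0.42892… → 0.429

0.429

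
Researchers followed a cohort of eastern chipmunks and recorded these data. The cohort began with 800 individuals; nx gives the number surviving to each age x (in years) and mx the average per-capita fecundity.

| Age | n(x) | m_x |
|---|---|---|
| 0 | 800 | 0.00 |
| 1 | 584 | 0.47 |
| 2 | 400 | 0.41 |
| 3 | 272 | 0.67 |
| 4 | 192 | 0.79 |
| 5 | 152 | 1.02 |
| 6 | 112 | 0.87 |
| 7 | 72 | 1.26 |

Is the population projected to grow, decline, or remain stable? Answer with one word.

growing

lx = nx/n0 = nx/800: 1, 0.73, 0.5, 0.34, 0.24, 0.19, 0.14, 0.09
R0 = Σ lx·mx = 0 + 0.3431 + 0.205 + 0.2278 + 0.1896 + 0.1938 + 0.1218 + 0.1134 = 1.3945
R0 > 1, so the population is growing.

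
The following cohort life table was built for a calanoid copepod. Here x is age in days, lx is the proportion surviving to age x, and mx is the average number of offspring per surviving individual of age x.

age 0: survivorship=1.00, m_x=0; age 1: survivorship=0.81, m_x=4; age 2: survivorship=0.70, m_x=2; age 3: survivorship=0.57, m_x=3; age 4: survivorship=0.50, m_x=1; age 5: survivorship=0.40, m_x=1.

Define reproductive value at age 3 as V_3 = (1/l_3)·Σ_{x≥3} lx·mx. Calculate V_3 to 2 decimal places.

lx·mx for x ≥ 3: 1.71, 0.5, 0.4 → sum = 2.61
V_3 = 2.61 / l_3 = 2.61 / 0.57 = 4.578947… → 4.58

4.58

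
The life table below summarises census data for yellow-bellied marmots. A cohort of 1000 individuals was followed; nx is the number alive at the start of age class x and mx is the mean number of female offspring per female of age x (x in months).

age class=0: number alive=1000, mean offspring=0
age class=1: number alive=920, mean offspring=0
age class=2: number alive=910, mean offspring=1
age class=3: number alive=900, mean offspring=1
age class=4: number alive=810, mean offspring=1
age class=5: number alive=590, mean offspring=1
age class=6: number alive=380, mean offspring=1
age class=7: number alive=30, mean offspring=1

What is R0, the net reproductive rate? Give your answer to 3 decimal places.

lx = nx/n0 = nx/1000: 1, 0.92, 0.91, 0.9, 0.81, 0.59, 0.38, 0.03
lx·mx by age: 0, 0, 0.91, 0.9, 0.81, 0.59, 0.38, 0.03
R0 = Σ lx·mx = 3.62 → 3.620

3.620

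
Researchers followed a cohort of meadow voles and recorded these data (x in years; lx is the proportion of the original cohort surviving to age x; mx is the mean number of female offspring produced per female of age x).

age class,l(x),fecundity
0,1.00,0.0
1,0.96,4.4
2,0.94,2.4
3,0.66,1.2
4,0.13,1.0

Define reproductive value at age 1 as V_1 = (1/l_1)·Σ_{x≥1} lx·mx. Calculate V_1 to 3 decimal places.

7.710

lx·mx for x ≥ 1: 4.224, 2.256, 0.792, 0.13 → sum = 7.402
V_1 = 7.402 / l_1 = 7.402 / 0.96 = 7.710417… → 7.710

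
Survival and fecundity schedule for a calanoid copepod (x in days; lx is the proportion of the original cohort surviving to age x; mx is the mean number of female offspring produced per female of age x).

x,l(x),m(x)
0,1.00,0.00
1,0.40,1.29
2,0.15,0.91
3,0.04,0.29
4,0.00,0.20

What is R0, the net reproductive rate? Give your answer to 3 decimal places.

lx·mx by age: 0, 0.516, 0.1365, 0.0116, 0
R0 = Σ lx·mx = 0.6641 → 0.664

0.664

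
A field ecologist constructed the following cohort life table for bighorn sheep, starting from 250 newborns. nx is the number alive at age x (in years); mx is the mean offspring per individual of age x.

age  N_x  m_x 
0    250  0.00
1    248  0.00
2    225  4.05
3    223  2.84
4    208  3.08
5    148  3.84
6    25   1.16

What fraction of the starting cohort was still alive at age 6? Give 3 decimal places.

0.100

l_6 = n_6/n_0 = 25/250 = 0.1 → 0.100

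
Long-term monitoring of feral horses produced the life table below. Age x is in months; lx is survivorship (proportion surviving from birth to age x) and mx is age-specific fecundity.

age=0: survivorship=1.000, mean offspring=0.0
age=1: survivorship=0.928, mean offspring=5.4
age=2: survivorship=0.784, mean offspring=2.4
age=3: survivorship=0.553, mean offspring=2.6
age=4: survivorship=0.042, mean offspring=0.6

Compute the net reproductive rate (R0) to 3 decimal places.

lx·mx by age: 0, 5.0112, 1.8816, 1.4378, 0.0252
R0 = Σ lx·mx = 8.3558 → 8.356

8.356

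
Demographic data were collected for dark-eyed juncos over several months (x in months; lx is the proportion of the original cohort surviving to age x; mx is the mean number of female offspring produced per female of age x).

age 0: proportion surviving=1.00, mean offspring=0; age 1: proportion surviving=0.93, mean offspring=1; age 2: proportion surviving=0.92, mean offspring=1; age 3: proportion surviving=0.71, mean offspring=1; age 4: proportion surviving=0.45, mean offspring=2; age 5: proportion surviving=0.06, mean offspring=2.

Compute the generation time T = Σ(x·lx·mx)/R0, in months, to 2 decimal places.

lx·mx: 0, 0.93, 0.92, 0.71, 0.9, 0.12 → R0 = 3.58
x·lx·mx: 0, 0.93, 1.84, 2.13, 3.6, 0.6 → Σ = 9.1
T = 9.1 / 3.58 = 2.541899… → 2.54

2.54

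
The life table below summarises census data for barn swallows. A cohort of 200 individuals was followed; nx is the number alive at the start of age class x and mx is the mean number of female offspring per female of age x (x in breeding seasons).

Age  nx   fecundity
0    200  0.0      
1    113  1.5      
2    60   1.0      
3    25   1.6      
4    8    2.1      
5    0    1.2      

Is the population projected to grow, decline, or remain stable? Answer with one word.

growing

lx = nx/n0 = nx/200: 1, 0.565, 0.3, 0.125, 0.04, 0
R0 = Σ lx·mx = 0 + 0.8475 + 0.3 + 0.2 + 0.084 + 0 = 1.4315
R0 > 1, so the population is growing.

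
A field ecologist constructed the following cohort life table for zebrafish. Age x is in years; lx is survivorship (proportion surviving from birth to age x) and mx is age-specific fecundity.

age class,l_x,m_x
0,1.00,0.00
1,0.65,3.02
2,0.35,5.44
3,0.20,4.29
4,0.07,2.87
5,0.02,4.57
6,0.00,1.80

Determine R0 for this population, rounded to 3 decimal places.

lx·mx by age: 0, 1.963, 1.904, 0.858, 0.2009, 0.0914, 0
R0 = Σ lx·mx = 5.0173 → 5.017

5.017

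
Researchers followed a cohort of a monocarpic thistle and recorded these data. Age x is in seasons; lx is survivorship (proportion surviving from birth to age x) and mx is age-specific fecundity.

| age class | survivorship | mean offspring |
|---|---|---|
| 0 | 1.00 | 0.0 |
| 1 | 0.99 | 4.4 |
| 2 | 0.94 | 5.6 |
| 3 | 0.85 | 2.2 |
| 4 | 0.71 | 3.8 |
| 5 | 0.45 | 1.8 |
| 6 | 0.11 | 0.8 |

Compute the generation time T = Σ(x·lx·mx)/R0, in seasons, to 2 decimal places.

2.38

lx·mx: 0, 4.356, 5.264, 1.87, 2.698, 0.81, 0.088 → R0 = 15.086
x·lx·mx: 0, 4.356, 10.528, 5.61, 10.792, 4.05, 0.528 → Σ = 35.864
T = 35.864 / 15.086 = 2.377303… → 2.38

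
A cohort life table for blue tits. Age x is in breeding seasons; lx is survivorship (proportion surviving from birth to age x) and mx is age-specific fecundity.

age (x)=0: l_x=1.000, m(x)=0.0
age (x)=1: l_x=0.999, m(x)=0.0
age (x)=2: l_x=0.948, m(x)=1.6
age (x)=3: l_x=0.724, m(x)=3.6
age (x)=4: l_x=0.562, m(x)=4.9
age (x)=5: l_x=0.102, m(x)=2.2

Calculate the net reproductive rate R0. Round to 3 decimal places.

lx·mx by age: 0, 0, 1.5168, 2.6064, 2.7538, 0.2244
R0 = Σ lx·mx = 7.1014 → 7.101

7.101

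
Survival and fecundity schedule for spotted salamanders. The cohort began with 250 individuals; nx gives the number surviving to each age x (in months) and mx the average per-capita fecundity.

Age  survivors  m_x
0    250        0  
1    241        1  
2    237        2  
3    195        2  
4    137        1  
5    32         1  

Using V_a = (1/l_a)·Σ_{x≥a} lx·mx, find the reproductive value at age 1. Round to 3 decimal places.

5.286

lx = nx/n0 = nx/250: 1, 0.964, 0.948, 0.78, 0.548, 0.128
lx·mx for x ≥ 1: 0.964, 1.896, 1.56, 0.548, 0.128 → sum = 5.096
V_1 = 5.096 / l_1 = 5.096 / 0.964 = 5.286307… → 5.286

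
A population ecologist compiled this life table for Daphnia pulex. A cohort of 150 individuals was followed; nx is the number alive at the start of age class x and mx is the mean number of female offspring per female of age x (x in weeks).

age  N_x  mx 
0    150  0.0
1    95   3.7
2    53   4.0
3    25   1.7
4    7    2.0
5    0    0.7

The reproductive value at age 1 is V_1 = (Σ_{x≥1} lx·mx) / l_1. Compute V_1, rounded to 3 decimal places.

lx = nx/n0 = nx/150: 1, 0.63333…, 0.35333…, 0.16667…, 0.04667…, 0
lx·mx for x ≥ 1: 2.343333…, 1.413333…, 0.283333…, 0.093333…, 0 → sum = 4.133333…
V_1 = 4.133333… / l_1 = 4.133333… / 0.633333… = 6.526316… → 6.526

6.526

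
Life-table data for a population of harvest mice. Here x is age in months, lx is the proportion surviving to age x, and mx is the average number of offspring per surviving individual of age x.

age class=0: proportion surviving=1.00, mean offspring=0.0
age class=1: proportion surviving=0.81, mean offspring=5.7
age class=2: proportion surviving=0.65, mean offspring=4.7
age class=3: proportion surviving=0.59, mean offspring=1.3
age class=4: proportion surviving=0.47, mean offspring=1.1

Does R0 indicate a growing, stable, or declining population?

growing

R0 = Σ lx·mx = 0 + 4.617 + 3.055 + 0.767 + 0.517 = 8.956
R0 > 1, so the population is growing.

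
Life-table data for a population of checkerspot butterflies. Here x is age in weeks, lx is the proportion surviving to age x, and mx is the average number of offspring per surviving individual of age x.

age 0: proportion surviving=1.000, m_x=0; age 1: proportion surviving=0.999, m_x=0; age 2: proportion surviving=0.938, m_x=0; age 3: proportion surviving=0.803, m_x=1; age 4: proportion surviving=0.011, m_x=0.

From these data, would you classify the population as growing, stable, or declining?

declining

R0 = Σ lx·mx = 0 + 0 + 0 + 0.803 + 0 = 0.803
R0 < 1, so the population is declining.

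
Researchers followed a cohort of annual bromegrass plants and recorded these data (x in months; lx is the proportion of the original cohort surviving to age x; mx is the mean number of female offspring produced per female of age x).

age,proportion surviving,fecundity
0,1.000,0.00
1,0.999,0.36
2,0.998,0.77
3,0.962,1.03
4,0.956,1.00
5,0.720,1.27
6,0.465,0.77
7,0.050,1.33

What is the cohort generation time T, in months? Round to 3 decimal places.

lx·mx: 0, 0.35964, 0.76846, 0.99086, 0.956, 0.9144, 0.35805, 0.0665 → R0 = 4.41391
x·lx·mx: 0, 0.35964, 1.53692, 2.97258, 3.824, 4.572, 2.1483, 0.4655 → Σ = 15.87894
T = 15.87894 / 4.41391 = 3.597477… → 3.597

3.597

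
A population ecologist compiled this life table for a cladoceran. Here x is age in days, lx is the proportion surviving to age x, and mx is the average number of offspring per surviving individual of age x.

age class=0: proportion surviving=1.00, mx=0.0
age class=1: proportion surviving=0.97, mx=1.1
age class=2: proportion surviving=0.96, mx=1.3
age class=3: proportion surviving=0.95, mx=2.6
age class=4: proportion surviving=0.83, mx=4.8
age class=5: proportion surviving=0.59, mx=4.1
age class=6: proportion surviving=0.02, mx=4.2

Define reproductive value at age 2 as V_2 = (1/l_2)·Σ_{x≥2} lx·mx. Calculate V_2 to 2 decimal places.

lx·mx for x ≥ 2: 1.248, 2.47, 3.984, 2.419, 0.084 → sum = 10.205
V_2 = 10.205 / l_2 = 10.205 / 0.96 = 10.630208… → 10.63

10.63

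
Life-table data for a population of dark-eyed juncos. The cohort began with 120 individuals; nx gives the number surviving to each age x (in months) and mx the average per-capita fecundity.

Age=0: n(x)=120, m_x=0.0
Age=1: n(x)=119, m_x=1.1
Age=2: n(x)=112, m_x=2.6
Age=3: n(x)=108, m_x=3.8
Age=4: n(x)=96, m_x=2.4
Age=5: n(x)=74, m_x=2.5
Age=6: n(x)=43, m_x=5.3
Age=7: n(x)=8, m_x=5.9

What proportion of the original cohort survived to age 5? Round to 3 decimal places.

0.617

l_5 = n_5/n_0 = 74/120 = 0.616667… → 0.617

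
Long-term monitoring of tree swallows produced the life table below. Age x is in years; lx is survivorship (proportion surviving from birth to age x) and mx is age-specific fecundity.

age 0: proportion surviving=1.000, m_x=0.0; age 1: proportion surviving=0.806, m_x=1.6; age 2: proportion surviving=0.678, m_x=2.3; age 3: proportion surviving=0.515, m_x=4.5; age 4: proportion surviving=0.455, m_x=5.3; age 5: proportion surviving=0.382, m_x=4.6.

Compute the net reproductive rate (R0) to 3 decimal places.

lx·mx by age: 0, 1.2896, 1.5594, 2.3175, 2.4115, 1.7572
R0 = Σ lx·mx = 9.3352 → 9.335

9.335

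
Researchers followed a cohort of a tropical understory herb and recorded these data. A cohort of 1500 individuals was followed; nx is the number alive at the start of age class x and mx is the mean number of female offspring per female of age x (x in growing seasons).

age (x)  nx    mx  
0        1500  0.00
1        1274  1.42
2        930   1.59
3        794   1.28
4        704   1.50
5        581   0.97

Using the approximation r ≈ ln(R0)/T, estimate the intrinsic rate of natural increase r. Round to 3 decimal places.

0.548

lx = nx/n0 = nx/1500: 1, 0.84933…, 0.62, 0.52933…, 0.46933…, 0.38733…
R0 = Σ lx·mx = 0 + 1.20605… + 0.9858 + 0.67755… + 0.704… + 0.37571… = 3.949113…
Σ x·lx·mx = 9.90486…; T = 9.90486…/3.949113… = 2.50812…
r ≈ ln(R0)/T = ln(3.949113…)/2.50812… = 0.54762… → 0.548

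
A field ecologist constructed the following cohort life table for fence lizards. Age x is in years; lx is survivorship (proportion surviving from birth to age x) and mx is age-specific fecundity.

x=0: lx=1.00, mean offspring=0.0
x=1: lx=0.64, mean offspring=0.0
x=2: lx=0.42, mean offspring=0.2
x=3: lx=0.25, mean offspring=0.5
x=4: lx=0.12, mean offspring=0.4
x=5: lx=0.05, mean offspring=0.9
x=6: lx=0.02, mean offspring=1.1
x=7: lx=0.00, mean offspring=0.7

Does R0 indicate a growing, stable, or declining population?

R0 = Σ lx·mx = 0 + 0 + 0.084 + 0.125 + 0.048 + 0.045 + 0.022 + 0 = 0.324
R0 < 1, so the population is declining.

declining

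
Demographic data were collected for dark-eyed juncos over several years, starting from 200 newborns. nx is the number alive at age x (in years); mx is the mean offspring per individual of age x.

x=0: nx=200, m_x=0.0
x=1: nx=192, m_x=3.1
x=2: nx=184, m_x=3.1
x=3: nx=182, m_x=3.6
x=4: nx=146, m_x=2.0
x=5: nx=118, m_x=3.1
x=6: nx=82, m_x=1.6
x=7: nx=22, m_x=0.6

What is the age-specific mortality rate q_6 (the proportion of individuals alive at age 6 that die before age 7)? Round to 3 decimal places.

lx = nx/n0 = nx/200: 1, 0.96, 0.92, 0.91, 0.73, 0.59, 0.41, 0.11
q_6 = (l_6 − l_7) / l_6 = (0.41 − 0.11) / 0.41
     = 0.3 / 0.41 = 0.731707… → 0.732

0.732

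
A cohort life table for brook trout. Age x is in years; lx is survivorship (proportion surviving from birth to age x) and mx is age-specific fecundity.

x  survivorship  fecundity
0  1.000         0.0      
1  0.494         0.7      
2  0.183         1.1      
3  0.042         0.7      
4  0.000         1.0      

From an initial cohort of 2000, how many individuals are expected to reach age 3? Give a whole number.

Expected survivors = N0 · l_3 = 2000 × 0.042 = 84 → 84

84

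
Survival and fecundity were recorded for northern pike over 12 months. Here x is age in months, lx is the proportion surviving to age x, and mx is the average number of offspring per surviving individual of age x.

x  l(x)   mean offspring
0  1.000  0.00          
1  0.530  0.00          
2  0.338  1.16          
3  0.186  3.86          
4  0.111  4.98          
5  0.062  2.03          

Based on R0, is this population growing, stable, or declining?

R0 = Σ lx·mx = 0 + 0 + 0.39208 + 0.71796 + 0.55278 + 0.12586 = 1.78868
R0 > 1, so the population is growing.

growing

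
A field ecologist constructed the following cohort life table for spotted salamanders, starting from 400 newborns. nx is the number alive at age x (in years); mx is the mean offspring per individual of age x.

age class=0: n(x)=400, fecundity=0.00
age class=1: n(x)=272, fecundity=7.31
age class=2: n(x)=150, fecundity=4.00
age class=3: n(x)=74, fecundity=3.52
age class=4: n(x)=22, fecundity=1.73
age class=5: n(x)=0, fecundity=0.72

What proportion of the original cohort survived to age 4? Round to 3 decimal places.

0.055

l_4 = n_4/n_0 = 22/400 = 0.055 → 0.055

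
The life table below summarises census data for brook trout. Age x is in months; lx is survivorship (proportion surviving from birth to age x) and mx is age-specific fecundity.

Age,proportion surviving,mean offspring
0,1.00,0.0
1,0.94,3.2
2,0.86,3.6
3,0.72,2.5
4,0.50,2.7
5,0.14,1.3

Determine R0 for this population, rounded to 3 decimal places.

lx·mx by age: 0, 3.008, 3.096, 1.8, 1.35, 0.182
R0 = Σ lx·mx = 9.436 → 9.436

9.436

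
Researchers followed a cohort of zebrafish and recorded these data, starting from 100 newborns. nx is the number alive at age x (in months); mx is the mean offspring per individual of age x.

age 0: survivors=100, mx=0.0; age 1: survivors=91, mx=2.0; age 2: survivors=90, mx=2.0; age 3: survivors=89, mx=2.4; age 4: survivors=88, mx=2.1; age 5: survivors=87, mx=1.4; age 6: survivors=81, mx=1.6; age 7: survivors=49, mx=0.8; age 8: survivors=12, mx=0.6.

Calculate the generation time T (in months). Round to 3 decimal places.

3.440

lx = nx/n0 = nx/100: 1, 0.91, 0.9, 0.89, 0.88, 0.87, 0.81, 0.49, 0.12
lx·mx: 0, 1.82, 1.8, 2.136, 1.848, 1.218, 1.296, 0.392, 0.072 → R0 = 10.582
x·lx·mx: 0, 1.82, 3.6, 6.408, 7.392, 6.09, 7.776, 2.744, 0.576 → Σ = 36.406
T = 36.406 / 10.582 = 3.44037… → 3.440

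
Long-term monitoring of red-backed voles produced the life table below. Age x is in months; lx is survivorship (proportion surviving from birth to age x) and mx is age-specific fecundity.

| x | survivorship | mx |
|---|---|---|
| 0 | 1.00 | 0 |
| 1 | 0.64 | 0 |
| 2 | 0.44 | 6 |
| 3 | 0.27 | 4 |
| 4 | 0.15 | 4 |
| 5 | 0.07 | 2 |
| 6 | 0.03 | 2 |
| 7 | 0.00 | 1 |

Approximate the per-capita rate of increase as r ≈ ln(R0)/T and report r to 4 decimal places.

0.5692

R0 = Σ lx·mx = 0 + 0 + 2.64 + 1.08 + 0.6 + 0.14 + 0.06 + 0 = 4.52
Σ x·lx·mx = 11.98; T = 11.98/4.52 = 2.65044…
r ≈ ln(R0)/T = ln(4.52)/2.65044… = 0.569155… → 0.5692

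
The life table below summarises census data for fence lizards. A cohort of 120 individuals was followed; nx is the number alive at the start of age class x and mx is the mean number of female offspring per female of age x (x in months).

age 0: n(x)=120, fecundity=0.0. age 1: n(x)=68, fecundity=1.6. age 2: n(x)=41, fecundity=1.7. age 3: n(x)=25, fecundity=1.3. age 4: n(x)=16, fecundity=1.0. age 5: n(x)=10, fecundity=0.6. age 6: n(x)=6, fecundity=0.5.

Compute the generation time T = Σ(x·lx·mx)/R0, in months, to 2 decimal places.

1.94

lx = nx/n0 = nx/120: 1, 0.56667…, 0.34167…, 0.20833…, 0.13333…, 0.08333…, 0.05
lx·mx: 0, 0.906667…, 0.580833…, 0.270833…, 0.133333…, 0.05…, 0.025 → R0 = 1.966667…
x·lx·mx: 0, 0.906667…, 1.161667…, 0.8125…, 0.533333…, 0.25…, 0.15 → Σ = 3.814167…
T = 3.814167… / 1.966667… = 1.939407… → 1.94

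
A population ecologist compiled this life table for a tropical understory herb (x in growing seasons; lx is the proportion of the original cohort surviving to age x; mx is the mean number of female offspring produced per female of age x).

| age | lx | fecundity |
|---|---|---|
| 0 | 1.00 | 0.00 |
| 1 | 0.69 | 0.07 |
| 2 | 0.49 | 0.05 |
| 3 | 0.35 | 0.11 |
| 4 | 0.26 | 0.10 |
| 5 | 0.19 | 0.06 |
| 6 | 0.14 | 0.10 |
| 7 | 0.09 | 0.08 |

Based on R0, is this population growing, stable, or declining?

declining

R0 = Σ lx·mx = 0 + 0.0483 + 0.0245 + 0.0385 + 0.026 + 0.0114 + 0.014 + 0.0072 = 0.1699
R0 < 1, so the population is declining.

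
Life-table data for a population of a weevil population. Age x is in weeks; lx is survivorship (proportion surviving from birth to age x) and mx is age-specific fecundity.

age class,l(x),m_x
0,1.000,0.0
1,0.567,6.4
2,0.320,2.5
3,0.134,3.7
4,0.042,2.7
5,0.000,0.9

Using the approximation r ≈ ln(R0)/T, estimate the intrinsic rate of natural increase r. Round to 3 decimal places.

1.136

R0 = Σ lx·mx = 0 + 3.6288 + 0.8 + 0.4958 + 0.1134 + 0 = 5.038
Σ x·lx·mx = 7.1698; T = 7.1698/5.038 = 1.42314…
r ≈ ln(R0)/T = ln(5.038)/1.42314… = 1.13622… → 1.136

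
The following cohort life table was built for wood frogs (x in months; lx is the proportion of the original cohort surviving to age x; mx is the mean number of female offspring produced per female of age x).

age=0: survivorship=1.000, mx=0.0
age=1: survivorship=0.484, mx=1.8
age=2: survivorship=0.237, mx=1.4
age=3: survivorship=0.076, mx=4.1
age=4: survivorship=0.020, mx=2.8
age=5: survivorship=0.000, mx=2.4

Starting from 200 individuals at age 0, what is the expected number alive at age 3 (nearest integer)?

Expected survivors = N0 · l_3 = 200 × 0.076 = 15.2 → 15

15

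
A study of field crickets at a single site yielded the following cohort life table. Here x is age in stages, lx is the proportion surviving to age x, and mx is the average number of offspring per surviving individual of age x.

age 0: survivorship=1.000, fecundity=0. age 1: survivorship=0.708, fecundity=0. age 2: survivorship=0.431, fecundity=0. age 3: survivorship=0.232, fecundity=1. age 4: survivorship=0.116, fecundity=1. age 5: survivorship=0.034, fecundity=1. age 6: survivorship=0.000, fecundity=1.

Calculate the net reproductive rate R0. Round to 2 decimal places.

lx·mx by age: 0, 0, 0, 0.232, 0.116, 0.034, 0
R0 = Σ lx·mx = 0.382 → 0.38

0.38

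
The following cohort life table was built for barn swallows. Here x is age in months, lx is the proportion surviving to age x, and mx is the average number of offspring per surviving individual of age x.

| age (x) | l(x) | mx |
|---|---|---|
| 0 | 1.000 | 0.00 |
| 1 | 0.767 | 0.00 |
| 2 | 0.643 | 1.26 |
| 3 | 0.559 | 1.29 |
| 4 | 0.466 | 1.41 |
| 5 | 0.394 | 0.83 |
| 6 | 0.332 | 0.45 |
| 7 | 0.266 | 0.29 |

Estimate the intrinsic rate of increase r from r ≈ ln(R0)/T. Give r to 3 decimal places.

R0 = Σ lx·mx = 0 + 0 + 0.81018 + 0.72111 + 0.65706 + 0.32702 + 0.1494 + 0.07714 = 2.74191
Σ x·lx·mx = 9.48341; T = 9.48341/2.74191 = 3.45869…
r ≈ ln(R0)/T = ln(2.74191)/3.45869… = 0.29163… → 0.292

0.292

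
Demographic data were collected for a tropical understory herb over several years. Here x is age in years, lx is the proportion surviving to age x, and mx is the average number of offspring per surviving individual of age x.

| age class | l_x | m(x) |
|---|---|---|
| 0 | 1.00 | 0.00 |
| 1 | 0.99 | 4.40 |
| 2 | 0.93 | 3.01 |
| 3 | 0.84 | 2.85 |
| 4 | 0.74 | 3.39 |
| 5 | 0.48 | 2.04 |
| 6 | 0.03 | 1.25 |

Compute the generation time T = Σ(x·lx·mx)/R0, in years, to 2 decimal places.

lx·mx: 0, 4.356, 2.7993, 2.394, 2.5086, 0.9792, 0.0375 → R0 = 13.0746
x·lx·mx: 0, 4.356, 5.5986, 7.182, 10.0344, 4.896, 0.225 → Σ = 32.292
T = 32.292 / 13.0746 = 2.469827… → 2.47

2.47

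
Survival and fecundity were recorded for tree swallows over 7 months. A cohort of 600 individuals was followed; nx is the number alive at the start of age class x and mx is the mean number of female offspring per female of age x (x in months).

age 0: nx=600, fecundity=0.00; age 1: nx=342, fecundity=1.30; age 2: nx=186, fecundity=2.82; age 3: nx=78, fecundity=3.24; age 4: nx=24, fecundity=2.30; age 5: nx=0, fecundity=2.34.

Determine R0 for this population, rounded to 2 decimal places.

2.13

lx = nx/n0 = nx/600: 1, 0.57, 0.31, 0.13, 0.04, 0
lx·mx by age: 0, 0.741, 0.8742, 0.4212, 0.092, 0
R0 = Σ lx·mx = 2.1284 → 2.13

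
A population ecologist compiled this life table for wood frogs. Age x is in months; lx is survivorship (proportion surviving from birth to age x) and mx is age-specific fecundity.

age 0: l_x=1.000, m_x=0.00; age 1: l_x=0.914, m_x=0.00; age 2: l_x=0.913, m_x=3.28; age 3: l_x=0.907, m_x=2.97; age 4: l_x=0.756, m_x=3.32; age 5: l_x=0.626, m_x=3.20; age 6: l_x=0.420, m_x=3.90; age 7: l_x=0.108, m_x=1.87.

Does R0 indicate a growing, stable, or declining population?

R0 = Σ lx·mx = 0 + 0 + 2.99464 + 2.69379 + 2.50992 + 2.0032 + 1.638 + 0.20196 = 12.04151
R0 > 1, so the population is growing.

growing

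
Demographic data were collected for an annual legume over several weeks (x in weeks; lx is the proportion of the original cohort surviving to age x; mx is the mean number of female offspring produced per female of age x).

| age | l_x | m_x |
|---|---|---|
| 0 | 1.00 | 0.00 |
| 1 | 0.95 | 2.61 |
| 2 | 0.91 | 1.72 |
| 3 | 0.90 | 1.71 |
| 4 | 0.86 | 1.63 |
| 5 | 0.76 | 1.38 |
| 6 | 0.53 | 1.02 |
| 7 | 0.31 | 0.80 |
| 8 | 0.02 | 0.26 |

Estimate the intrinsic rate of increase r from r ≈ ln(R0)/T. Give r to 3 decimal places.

R0 = Σ lx·mx = 0 + 2.4795 + 1.5652 + 1.539 + 1.4018 + 1.0488 + 0.5406 + 0.248 + 0.0052 = 8.8281
Σ x·lx·mx = 26.0993; T = 26.0993/8.8281 = 2.95639…
r ≈ ln(R0)/T = ln(8.8281)/2.95639… = 0.73669… → 0.737

0.737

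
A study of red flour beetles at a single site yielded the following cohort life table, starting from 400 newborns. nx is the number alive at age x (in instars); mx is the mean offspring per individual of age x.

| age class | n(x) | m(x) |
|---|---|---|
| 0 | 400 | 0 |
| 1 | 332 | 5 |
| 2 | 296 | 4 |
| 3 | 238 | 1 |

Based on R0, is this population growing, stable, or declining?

growing

lx = nx/n0 = nx/400: 1, 0.83, 0.74, 0.595
R0 = Σ lx·mx = 0 + 4.15 + 2.96 + 0.595 = 7.705
R0 > 1, so the population is growing.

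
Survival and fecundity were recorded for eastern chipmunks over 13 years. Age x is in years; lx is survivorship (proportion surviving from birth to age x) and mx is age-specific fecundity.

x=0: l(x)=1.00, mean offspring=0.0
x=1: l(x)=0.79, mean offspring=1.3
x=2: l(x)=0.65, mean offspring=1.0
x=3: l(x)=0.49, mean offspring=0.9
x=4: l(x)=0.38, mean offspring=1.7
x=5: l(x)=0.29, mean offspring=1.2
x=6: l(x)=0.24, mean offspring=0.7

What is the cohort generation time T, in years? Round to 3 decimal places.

lx·mx: 0, 1.027, 0.65, 0.441, 0.646, 0.348, 0.168 → R0 = 3.28
x·lx·mx: 0, 1.027, 1.3, 1.323, 2.584, 1.74, 1.008 → Σ = 8.982
T = 8.982 / 3.28 = 2.738415… → 2.738

2.738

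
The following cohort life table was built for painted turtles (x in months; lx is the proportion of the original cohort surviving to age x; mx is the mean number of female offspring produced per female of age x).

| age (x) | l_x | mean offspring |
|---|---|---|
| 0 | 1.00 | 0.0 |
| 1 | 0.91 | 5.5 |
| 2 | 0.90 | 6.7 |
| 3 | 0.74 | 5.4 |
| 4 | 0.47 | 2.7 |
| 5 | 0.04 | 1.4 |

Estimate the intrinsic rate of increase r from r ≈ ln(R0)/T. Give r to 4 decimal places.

R0 = Σ lx·mx = 0 + 5.005 + 6.03 + 3.996 + 1.269 + 0.056 = 16.356
Σ x·lx·mx = 34.409; T = 34.409/16.356 = 2.10375…
r ≈ ln(R0)/T = ln(16.356)/2.10375… = 1.328385… → 1.3284

1.3284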